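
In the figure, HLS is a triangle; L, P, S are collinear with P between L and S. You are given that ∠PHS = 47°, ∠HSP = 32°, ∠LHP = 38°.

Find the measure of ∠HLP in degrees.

∠HLP = 63°

1. ∠HPS = 101°  [△HPS]
2. ∠HPL = 79°  [linear pair at P on LS]
3. ∠HLP = 63°  [△HLP]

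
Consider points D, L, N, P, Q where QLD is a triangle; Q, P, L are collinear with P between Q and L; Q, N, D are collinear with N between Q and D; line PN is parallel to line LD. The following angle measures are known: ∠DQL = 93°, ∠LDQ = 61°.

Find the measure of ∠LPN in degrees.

1. ∠DLQ = 26°  [△QLD]
2. ∠NPQ = 26°  [PN∥LD, corresponding at P]
3. ∠LPN = 154°  [linear pair at P on QL]

∠LPN = 154°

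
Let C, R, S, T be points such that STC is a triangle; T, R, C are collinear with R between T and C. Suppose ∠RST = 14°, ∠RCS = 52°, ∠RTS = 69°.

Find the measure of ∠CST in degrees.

1. ∠SCT = 52°  [R on ray CT]
2. ∠CTS = 69°  [R on ray TC]
3. ∠CST = 59°  [△STC]

∠CST = 59°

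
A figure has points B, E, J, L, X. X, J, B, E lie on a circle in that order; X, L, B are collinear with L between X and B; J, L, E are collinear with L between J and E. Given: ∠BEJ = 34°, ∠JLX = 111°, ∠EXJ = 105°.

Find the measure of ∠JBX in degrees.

1. ∠BXJ = 34°  [same arc JB]
2. ∠EJX = 35°  [△XLJ]
3. ∠JEX = 40°  [△XJE]
4. ∠JBX = 40°  [same arc XJ]

∠JBX = 40°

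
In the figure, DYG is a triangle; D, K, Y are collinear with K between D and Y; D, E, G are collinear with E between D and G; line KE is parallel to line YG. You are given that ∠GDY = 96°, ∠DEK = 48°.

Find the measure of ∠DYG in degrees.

1. ∠EDK = 96°  [K on DY, E on DG]
2. ∠DKE = 36°  [△DKE]
3. ∠DYG = 36°  [KE∥YG, corresponding at K]

∠DYG = 36°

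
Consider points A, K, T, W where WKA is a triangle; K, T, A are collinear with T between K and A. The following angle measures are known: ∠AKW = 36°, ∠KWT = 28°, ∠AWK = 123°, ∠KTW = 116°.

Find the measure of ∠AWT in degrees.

∠AWT = 95°

1. ∠KAW = 21°  [△WKA]
2. ∠ATW = 64°  [linear pair at T on KA]
3. ∠TAW = 21°  [T on ray AK]
4. ∠AWT = 95°  [△WTA]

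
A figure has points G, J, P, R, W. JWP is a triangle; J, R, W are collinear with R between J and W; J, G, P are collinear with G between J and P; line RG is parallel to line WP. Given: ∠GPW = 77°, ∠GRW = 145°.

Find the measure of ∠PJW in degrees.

1. ∠JPW = 77°  [G on ray PJ]
2. ∠GRJ = 35°  [linear pair at R on JW]
3. ∠JGR = 77°  [RG∥WP, corresponding at G]
4. ∠GJR = 68°  [△JRG]
5. ∠PJW = 68°  [R on JW, G on JP]

∠PJW = 68°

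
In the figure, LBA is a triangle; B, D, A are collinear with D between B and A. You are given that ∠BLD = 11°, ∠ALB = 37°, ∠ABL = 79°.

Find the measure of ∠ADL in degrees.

1. ∠DBL = 79°  [D on ray BA]
2. ∠BDL = 90°  [△LBD]
3. ∠ADL = 90°  [linear pair at D on BA]

∠ADL = 90°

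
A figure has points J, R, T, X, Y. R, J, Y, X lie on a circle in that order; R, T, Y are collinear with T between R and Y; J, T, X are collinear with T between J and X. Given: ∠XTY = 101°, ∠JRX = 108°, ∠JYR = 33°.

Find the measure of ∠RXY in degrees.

1. ∠RTX = 79°  [linear pair at T on RY]
2. ∠JXR = 33°  [same arc RJ]
3. ∠XRY = 68°  [△RTX]
4. ∠RJX = 39°  [△RJX]
5. ∠RYX = 39°  [same arc RX]
6. ∠RXY = 73°  [△RYX]

∠RXY = 73°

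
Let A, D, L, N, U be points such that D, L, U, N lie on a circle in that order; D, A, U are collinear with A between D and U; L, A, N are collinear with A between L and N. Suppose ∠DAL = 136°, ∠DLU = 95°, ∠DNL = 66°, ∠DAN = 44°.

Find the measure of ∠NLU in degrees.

∠NLU = 70°

1. ∠LAU = 44°  [linear pair at A on DU]
2. ∠DUL = 66°  [same arc DL]
3. ∠NLU = 70°  [△LAU]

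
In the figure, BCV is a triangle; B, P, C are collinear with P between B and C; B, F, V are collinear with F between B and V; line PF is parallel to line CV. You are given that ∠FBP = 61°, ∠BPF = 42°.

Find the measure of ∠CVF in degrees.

∠CVF = 77°

1. ∠BFP = 77°  [△BPF]
2. ∠PFV = 103°  [linear pair at F on BV]
3. ∠CVF = 77°  [PF∥CV, co-interior at V–F]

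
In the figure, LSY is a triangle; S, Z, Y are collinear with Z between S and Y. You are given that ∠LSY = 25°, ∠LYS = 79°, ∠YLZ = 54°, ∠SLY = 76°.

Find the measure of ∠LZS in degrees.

∠LZS = 133°

1. ∠LYZ = 79°  [Z on ray YS]
2. ∠LZY = 47°  [△LZY]
3. ∠LZS = 133°  [linear pair at Z on SY]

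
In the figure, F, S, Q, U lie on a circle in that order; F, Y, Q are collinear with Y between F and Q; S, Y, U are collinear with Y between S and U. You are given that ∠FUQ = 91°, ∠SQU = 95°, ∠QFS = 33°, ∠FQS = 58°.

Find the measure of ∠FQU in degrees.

1. ∠SFU = 85°  [cyclic FSQU, opposite ∠F+∠Q]
2. ∠FUS = 58°  [same arc FS]
3. ∠FSU = 37°  [△FSU]
4. ∠FQU = 37°  [same arc FU]

∠FQU = 37°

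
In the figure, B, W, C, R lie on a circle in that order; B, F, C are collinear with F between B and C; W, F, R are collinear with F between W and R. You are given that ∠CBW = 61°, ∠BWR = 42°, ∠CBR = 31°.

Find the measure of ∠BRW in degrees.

∠BRW = 46°

1. ∠BFW = 77°  [△BFW]
2. ∠CWR = 31°  [same arc CR]
3. ∠CFW = 103°  [linear pair at F on BC]
4. ∠BCW = 46°  [△WFC]
5. ∠BRW = 46°  [same arc BW]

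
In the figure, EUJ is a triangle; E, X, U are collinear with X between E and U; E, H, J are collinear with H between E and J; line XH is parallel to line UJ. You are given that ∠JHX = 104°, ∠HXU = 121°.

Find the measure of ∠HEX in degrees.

∠HEX = 45°

1. ∠EHX = 76°  [linear pair at H on EJ]
2. ∠EXH = 59°  [linear pair at X on EU]
3. ∠HEX = 45°  [△EXH]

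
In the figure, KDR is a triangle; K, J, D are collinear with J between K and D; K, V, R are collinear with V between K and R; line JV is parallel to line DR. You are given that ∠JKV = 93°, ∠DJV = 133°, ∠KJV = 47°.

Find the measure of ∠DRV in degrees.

1. ∠JVK = 40°  [△KJV]
2. ∠JVR = 140°  [linear pair at V on KR]
3. ∠DRV = 40°  [JV∥DR, co-interior at R–V]

∠DRV = 40°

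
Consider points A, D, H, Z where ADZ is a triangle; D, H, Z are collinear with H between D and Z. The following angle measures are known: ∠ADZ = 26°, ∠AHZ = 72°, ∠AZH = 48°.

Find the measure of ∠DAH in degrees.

1. ∠ADH = 26°  [H on ray DZ]
2. ∠AHD = 108°  [linear pair at H on DZ]
3. ∠DAH = 46°  [△ADH]

∠DAH = 46°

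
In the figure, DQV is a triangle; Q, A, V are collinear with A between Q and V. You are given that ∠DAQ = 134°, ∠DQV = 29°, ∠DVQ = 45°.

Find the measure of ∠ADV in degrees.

∠ADV = 89°

1. ∠DAV = 46°  [linear pair at A on QV]
2. ∠AVD = 45°  [A on ray VQ]
3. ∠ADV = 89°  [△DAV]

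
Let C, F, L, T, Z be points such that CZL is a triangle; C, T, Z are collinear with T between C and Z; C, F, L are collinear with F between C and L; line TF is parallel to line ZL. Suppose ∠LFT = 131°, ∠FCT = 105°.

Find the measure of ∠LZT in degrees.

∠LZT = 26°

1. ∠CFT = 49°  [linear pair at F on CL]
2. ∠CTF = 26°  [△CTF]
3. ∠FTZ = 154°  [linear pair at T on CZ]
4. ∠LZT = 26°  [TF∥ZL, co-interior at Z–T]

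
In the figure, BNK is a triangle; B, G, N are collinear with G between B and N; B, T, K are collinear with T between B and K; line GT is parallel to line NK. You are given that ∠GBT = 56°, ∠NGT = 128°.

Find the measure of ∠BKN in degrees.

1. ∠BGT = 52°  [linear pair at G on BN]
2. ∠BTG = 72°  [△BGT]
3. ∠BKN = 72°  [GT∥NK, corresponding at T]

∠BKN = 72°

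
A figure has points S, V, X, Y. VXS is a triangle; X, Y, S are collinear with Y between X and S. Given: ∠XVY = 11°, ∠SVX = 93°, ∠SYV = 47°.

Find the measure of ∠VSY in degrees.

1. ∠VYX = 133°  [linear pair at Y on XS]
2. ∠VXY = 36°  [△VXY]
3. ∠SXV = 36°  [Y on ray XS]
4. ∠VSX = 51°  [△VXS]
5. ∠VSY = 51°  [Y on ray SX]

∠VSY = 51°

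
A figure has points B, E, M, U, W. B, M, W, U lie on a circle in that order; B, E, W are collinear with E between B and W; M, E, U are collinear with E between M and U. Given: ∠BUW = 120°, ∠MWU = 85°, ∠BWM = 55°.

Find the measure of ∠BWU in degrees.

∠BWU = 30°

1. ∠MBU = 95°  [cyclic BMWU, opposite ∠B+∠W]
2. ∠BUM = 55°  [same arc BM]
3. ∠BMU = 30°  [△BMU]
4. ∠BWU = 30°  [same arc BU]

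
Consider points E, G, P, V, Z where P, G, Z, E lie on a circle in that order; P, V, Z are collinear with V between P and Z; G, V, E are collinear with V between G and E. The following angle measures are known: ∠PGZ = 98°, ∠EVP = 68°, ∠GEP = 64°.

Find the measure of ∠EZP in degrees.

1. ∠PEZ = 82°  [cyclic PGZE, opposite ∠G+∠E]
2. ∠EPZ = 48°  [△PVE]
3. ∠EZP = 50°  [△PZE]

∠EZP = 50°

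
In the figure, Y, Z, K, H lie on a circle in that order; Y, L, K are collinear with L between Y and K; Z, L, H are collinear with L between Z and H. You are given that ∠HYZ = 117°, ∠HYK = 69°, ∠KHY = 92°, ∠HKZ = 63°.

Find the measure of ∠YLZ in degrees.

∠YLZ = 113°

1. ∠HZK = 69°  [same arc KH]
2. ∠HKY = 19°  [△YKH]
3. ∠KHZ = 48°  [△ZKH]
4. ∠HZY = 19°  [same arc YH]
5. ∠KYZ = 48°  [same arc ZK]
6. ∠YLZ = 113°  [△YLZ]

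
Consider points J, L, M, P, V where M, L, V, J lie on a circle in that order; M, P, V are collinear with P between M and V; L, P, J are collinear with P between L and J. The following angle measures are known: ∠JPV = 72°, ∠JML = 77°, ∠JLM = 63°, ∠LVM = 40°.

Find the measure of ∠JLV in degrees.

∠JLV = 32°

1. ∠LPM = 72°  [vertical angles at P]
2. ∠LPV = 108°  [linear pair at P on MV]
3. ∠JLV = 32°  [△LPV]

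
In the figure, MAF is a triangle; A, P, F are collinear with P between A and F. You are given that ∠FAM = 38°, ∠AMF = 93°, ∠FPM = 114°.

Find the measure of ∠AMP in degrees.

∠AMP = 76°

1. ∠MAP = 38°  [P on ray AF]
2. ∠APM = 66°  [linear pair at P on AF]
3. ∠AMP = 76°  [△MAP]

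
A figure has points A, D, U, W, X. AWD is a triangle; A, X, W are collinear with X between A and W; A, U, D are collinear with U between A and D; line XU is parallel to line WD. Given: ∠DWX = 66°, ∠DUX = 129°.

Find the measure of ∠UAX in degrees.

1. ∠AWD = 66°  [X on ray WA]
2. ∠AUX = 51°  [linear pair at U on AD]
3. ∠AXU = 66°  [XU∥WD, corresponding at X]
4. ∠UAX = 63°  [△AXU]

∠UAX = 63°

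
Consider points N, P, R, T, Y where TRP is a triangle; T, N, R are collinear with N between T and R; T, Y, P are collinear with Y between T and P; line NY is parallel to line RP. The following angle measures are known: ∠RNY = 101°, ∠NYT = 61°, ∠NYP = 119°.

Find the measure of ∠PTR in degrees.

∠PTR = 40°

1. ∠TNY = 79°  [linear pair at N on TR]
2. ∠NTY = 40°  [△TNY]
3. ∠PTR = 40°  [N on TR, Y on TP]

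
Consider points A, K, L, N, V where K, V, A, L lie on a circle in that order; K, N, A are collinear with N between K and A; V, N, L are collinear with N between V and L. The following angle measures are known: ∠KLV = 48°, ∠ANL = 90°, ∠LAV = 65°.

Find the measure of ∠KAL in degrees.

1. ∠LKV = 115°  [cyclic KVAL, opposite ∠K+∠A]
2. ∠KVL = 17°  [△KVL]
3. ∠KAL = 17°  [same arc KL]

∠KAL = 17°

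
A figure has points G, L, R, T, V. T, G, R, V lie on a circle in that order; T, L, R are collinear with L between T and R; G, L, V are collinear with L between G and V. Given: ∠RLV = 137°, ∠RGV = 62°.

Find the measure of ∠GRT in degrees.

∠GRT = 75°

1. ∠GLT = 137°  [vertical angles at L]
2. ∠GLR = 43°  [linear pair at L on TR]
3. ∠GRT = 75°  [△GLR]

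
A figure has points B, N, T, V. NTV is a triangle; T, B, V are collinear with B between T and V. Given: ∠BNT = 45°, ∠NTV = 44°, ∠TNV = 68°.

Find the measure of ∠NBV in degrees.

∠NBV = 89°

1. ∠BTN = 44°  [B on ray TV]
2. ∠NBT = 91°  [△NTB]
3. ∠NBV = 89°  [linear pair at B on TV]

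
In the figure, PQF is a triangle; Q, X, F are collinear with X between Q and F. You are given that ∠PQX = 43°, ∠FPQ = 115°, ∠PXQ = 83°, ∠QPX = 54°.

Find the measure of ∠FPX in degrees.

∠FPX = 61°

1. ∠FQP = 43°  [X on ray QF]
2. ∠PFQ = 22°  [△PQF]
3. ∠FXP = 97°  [linear pair at X on QF]
4. ∠PFX = 22°  [X on ray FQ]
5. ∠FPX = 61°  [△PXF]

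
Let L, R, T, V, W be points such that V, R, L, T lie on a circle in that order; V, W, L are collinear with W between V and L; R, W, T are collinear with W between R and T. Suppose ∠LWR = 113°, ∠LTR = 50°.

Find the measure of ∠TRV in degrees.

1. ∠RWV = 67°  [linear pair at W on VL]
2. ∠LVR = 50°  [same arc RL]
3. ∠TRV = 63°  [△VWR]

∠TRV = 63°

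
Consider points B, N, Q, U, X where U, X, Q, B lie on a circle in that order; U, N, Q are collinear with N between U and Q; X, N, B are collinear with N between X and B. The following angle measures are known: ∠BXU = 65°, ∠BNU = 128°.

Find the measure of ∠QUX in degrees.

∠QUX = 63°

1. ∠BQU = 65°  [same arc UB]
2. ∠BNQ = 52°  [linear pair at N on UQ]
3. ∠QBX = 63°  [△QNB]
4. ∠QUX = 63°  [same arc XQ]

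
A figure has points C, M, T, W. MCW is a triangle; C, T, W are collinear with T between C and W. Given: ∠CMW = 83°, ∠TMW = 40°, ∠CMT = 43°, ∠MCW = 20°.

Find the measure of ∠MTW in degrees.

1. ∠CWM = 77°  [△MCW]
2. ∠MWT = 77°  [T on ray WC]
3. ∠MTW = 63°  [△MTW]

∠MTW = 63°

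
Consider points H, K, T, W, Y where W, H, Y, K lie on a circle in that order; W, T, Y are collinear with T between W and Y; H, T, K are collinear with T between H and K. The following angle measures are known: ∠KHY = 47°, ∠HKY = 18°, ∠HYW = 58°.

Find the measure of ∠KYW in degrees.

1. ∠HTY = 75°  [△HTY]
2. ∠HWY = 18°  [same arc HY]
3. ∠HTW = 105°  [linear pair at T on WY]
4. ∠KHW = 57°  [△WTH]
5. ∠KYW = 57°  [same arc WK]

∠KYW = 57°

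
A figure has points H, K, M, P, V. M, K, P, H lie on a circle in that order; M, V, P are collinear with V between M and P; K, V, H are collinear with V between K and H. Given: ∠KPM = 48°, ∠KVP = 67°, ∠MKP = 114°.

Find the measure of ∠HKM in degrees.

∠HKM = 49°

1. ∠KMP = 18°  [△MKP]
2. ∠KVM = 113°  [linear pair at V on MP]
3. ∠HKM = 49°  [△MVK]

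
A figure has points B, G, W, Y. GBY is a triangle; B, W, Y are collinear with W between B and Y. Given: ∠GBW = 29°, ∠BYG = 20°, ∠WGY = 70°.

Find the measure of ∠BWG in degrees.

∠BWG = 90°

1. ∠GYW = 20°  [W on ray YB]
2. ∠GWY = 90°  [△GWY]
3. ∠BWG = 90°  [linear pair at W on BY]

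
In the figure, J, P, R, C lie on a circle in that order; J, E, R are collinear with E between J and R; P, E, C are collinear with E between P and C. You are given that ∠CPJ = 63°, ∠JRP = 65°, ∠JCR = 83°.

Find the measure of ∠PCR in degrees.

1. ∠JPR = 97°  [cyclic JPRC, opposite ∠P+∠C]
2. ∠PJR = 18°  [△JPR]
3. ∠PCR = 18°  [same arc PR]

∠PCR = 18°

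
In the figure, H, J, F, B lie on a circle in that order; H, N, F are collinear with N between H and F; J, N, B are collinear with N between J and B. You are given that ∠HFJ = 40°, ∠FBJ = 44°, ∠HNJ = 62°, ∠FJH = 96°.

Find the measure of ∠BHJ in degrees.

∠BHJ = 66°

1. ∠HBJ = 40°  [same arc HJ]
2. ∠FHJ = 44°  [△HJF]
3. ∠BJH = 74°  [△HNJ]
4. ∠BHJ = 66°  [△HJB]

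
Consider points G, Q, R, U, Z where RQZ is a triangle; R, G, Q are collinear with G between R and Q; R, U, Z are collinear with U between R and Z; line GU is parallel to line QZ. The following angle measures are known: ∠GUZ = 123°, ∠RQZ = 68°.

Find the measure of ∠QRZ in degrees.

1. ∠GUR = 57°  [linear pair at U on RZ]
2. ∠RGU = 68°  [GU∥QZ, corresponding at G]
3. ∠GRU = 55°  [△RGU]
4. ∠QRZ = 55°  [G on RQ, U on RZ]

∠QRZ = 55°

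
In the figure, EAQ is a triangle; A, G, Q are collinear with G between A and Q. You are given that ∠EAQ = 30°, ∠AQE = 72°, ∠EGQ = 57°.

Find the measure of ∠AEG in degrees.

∠AEG = 27°

1. ∠EAG = 30°  [G on ray AQ]
2. ∠AGE = 123°  [linear pair at G on AQ]
3. ∠AEG = 27°  [△EAG]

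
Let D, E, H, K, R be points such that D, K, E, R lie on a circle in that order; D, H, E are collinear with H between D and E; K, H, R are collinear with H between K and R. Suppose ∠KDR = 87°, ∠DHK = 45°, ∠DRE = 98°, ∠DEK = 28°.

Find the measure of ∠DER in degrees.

1. ∠KER = 93°  [cyclic DKER, opposite ∠D+∠E]
2. ∠EHR = 45°  [vertical angles at H]
3. ∠EHK = 135°  [linear pair at H on DE]
4. ∠EKR = 17°  [△KHE]
5. ∠ERK = 70°  [△KER]
6. ∠DER = 65°  [△EHR]

∠DER = 65°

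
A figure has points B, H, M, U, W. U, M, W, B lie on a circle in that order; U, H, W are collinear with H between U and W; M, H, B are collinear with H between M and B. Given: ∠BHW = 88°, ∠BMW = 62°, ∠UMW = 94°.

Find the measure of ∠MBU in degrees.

∠MBU = 26°

1. ∠BHU = 92°  [linear pair at H on UW]
2. ∠BUW = 62°  [same arc WB]
3. ∠MBU = 26°  [△UHB]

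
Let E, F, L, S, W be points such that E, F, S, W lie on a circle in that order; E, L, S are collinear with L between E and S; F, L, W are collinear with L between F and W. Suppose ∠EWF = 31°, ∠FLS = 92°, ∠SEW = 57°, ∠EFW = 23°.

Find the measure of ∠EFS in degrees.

∠EFS = 80°

1. ∠ESF = 31°  [same arc EF]
2. ∠ELF = 88°  [linear pair at L on ES]
3. ∠FES = 69°  [△ELF]
4. ∠EFS = 80°  [△EFS]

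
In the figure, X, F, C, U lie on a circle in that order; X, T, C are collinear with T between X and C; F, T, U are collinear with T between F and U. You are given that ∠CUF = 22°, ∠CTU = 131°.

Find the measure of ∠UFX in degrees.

∠UFX = 27°

1. ∠CXF = 22°  [same arc FC]
2. ∠FTX = 131°  [vertical angles at T]
3. ∠UFX = 27°  [△XTF]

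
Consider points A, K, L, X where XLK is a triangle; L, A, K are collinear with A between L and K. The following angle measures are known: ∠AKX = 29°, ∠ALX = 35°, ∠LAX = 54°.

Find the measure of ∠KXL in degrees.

1. ∠LKX = 29°  [A on ray KL]
2. ∠KLX = 35°  [A on ray LK]
3. ∠KXL = 116°  [△XLK]

∠KXL = 116°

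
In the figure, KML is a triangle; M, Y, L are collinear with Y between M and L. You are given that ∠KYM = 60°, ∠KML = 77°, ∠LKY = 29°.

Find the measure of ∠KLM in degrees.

∠KLM = 31°

1. ∠KYL = 120°  [linear pair at Y on ML]
2. ∠KLY = 31°  [△KYL]
3. ∠KLM = 31°  [Y on ray LM]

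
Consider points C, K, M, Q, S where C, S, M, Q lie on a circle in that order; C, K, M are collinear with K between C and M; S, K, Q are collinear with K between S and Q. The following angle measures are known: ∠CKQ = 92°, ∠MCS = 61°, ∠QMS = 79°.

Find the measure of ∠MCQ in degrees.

1. ∠MQS = 61°  [same arc SM]
2. ∠MSQ = 40°  [△SMQ]
3. ∠MCQ = 40°  [same arc MQ]

∠MCQ = 40°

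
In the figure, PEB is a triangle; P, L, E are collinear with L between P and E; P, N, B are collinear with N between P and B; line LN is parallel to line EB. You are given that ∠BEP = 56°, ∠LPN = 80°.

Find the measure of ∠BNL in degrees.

∠BNL = 136°

1. ∠NLP = 56°  [LN∥EB, corresponding at L]
2. ∠LNP = 44°  [△PLN]
3. ∠BNL = 136°  [linear pair at N on PB]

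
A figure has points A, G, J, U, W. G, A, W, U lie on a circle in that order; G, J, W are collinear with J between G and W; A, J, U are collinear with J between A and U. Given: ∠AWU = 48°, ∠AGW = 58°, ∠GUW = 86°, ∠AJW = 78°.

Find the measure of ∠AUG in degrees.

∠AUG = 28°

1. ∠GAW = 94°  [cyclic GAWU, opposite ∠A+∠U]
2. ∠AWG = 28°  [△GAW]
3. ∠AUG = 28°  [same arc GA]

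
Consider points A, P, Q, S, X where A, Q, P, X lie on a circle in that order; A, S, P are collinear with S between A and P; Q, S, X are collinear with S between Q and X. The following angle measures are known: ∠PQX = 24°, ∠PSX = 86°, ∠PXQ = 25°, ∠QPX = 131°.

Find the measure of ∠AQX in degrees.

∠AQX = 69°

1. ∠ASQ = 86°  [vertical angles at S]
2. ∠PAQ = 25°  [same arc QP]
3. ∠AQX = 69°  [△ASQ]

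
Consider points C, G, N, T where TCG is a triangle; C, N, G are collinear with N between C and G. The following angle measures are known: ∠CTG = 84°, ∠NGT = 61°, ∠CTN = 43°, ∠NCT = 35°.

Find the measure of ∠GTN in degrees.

∠GTN = 41°

1. ∠CNT = 102°  [△TCN]
2. ∠GNT = 78°  [linear pair at N on CG]
3. ∠GTN = 41°  [△TNG]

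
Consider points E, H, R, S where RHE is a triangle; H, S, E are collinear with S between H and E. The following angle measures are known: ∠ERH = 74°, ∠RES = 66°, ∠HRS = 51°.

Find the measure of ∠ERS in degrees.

∠ERS = 23°

1. ∠HER = 66°  [S on ray EH]
2. ∠EHR = 40°  [△RHE]
3. ∠RHS = 40°  [S on ray HE]
4. ∠HSR = 89°  [△RHS]
5. ∠ESR = 91°  [linear pair at S on HE]
6. ∠ERS = 23°  [△RSE]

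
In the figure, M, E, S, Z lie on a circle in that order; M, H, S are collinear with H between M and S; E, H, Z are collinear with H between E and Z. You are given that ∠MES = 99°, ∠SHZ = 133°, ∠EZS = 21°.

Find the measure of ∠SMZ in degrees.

∠SMZ = 73°

1. ∠MZS = 81°  [cyclic MESZ, opposite ∠E+∠Z]
2. ∠MSZ = 26°  [△SHZ]
3. ∠SMZ = 73°  [△MSZ]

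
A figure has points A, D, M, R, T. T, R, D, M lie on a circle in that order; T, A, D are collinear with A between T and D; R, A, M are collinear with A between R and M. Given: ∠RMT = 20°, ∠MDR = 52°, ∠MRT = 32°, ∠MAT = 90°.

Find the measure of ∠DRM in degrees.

∠DRM = 70°

1. ∠RDT = 20°  [same arc TR]
2. ∠DAR = 90°  [vertical angles at A]
3. ∠DRM = 70°  [△RAD]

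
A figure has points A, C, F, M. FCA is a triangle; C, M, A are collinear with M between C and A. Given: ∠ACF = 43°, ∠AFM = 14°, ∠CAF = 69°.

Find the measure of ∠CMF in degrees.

∠CMF = 83°

1. ∠FAM = 69°  [M on ray AC]
2. ∠AMF = 97°  [△FMA]
3. ∠CMF = 83°  [linear pair at M on CA]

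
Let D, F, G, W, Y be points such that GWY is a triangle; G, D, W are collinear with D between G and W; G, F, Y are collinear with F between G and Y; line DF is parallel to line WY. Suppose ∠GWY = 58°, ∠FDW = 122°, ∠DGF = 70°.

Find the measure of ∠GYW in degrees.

∠GYW = 52°

1. ∠FDG = 58°  [DF∥WY, corresponding at D]
2. ∠DFG = 52°  [△GDF]
3. ∠GYW = 52°  [DF∥WY, corresponding at F]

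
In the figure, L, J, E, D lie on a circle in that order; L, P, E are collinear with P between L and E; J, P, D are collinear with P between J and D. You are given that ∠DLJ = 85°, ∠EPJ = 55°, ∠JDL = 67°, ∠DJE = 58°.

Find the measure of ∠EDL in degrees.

1. ∠DJL = 28°  [△LJD]
2. ∠DPL = 55°  [vertical angles at P]
3. ∠DLE = 58°  [△LPD]
4. ∠DEL = 28°  [same arc LD]
5. ∠EDL = 94°  [△LED]

∠EDL = 94°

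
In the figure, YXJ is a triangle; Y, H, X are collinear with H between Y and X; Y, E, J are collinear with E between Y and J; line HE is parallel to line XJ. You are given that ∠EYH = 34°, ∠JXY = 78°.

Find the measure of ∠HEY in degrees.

1. ∠JYX = 34°  [H on YX, E on YJ]
2. ∠XJY = 68°  [△YXJ]
3. ∠HEY = 68°  [HE∥XJ, corresponding at E]

∠HEY = 68°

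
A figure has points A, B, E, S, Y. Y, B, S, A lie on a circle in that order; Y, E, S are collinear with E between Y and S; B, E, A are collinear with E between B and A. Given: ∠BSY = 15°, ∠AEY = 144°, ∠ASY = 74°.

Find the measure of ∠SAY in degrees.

1. ∠BAY = 15°  [same arc YB]
2. ∠AYS = 21°  [△YEA]
3. ∠SAY = 85°  [△YSA]

∠SAY = 85°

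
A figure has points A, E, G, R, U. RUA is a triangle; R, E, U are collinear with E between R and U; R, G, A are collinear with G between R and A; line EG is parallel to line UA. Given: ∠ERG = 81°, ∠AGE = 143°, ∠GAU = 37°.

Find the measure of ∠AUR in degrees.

∠AUR = 62°

1. ∠ARU = 81°  [E on RU, G on RA]
2. ∠RAU = 37°  [G on ray AR]
3. ∠AUR = 62°  [△RUA]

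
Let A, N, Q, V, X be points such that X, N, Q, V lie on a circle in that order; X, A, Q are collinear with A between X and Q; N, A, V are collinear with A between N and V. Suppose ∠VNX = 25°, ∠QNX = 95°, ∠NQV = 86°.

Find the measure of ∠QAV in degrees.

1. ∠VQX = 25°  [same arc XV]
2. ∠QVX = 85°  [cyclic XNQV, opposite ∠N+∠V]
3. ∠NXV = 94°  [cyclic XNQV, opposite ∠X+∠Q]
4. ∠QXV = 70°  [△XQV]
5. ∠NVX = 61°  [△XNV]
6. ∠VAX = 49°  [△XAV]
7. ∠QAV = 131°  [linear pair at A on XQ]

∠QAV = 131°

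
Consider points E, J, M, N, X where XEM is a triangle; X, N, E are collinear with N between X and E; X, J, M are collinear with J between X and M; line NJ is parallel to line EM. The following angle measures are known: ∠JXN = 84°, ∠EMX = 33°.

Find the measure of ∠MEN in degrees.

∠MEN = 63°

1. ∠EXM = 84°  [N on XE, J on XM]
2. ∠MEX = 63°  [△XEM]
3. ∠MEN = 63°  [N on ray EX]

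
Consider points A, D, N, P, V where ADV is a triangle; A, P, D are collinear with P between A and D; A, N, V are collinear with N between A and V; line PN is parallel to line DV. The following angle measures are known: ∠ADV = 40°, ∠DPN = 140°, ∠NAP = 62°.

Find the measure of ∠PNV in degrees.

∠PNV = 102°

1. ∠APN = 40°  [PN∥DV, corresponding at P]
2. ∠ANP = 78°  [△APN]
3. ∠PNV = 102°  [linear pair at N on AV]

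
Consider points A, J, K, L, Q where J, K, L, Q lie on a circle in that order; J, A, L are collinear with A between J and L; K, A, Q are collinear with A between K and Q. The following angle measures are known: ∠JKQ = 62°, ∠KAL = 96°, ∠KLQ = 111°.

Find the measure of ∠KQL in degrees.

∠KQL = 34°

1. ∠JLQ = 62°  [same arc JQ]
2. ∠JAQ = 96°  [vertical angles at A]
3. ∠LAQ = 84°  [linear pair at A on JL]
4. ∠KQL = 34°  [△LAQ]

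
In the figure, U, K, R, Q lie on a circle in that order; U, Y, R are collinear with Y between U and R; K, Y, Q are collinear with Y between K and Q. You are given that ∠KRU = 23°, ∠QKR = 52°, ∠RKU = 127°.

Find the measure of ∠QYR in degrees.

∠QYR = 75°

1. ∠KQU = 23°  [same arc UK]
2. ∠QUR = 52°  [same arc RQ]
3. ∠QYU = 105°  [△UYQ]
4. ∠QYR = 75°  [linear pair at Y on UR]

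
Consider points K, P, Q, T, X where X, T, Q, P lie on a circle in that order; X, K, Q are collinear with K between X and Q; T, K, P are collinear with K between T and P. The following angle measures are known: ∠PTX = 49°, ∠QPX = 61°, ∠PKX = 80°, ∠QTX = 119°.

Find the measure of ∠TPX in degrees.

1. ∠PQX = 49°  [same arc XP]
2. ∠PXQ = 70°  [△XQP]
3. ∠TPX = 30°  [△XKP]

∠TPX = 30°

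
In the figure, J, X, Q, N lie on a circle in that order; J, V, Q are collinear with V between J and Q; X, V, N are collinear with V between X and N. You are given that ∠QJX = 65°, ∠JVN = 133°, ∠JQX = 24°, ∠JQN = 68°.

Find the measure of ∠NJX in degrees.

1. ∠JNX = 24°  [same arc JX]
2. ∠JXN = 68°  [same arc JN]
3. ∠NJX = 88°  [△JXN]

∠NJX = 88°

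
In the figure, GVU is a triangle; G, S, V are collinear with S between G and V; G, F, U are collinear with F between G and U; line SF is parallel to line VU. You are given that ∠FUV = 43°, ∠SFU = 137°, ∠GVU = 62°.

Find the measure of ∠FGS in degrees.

1. ∠GFS = 43°  [linear pair at F on GU]
2. ∠FSG = 62°  [SF∥VU, corresponding at S]
3. ∠FGS = 75°  [△GSF]

∠FGS = 75°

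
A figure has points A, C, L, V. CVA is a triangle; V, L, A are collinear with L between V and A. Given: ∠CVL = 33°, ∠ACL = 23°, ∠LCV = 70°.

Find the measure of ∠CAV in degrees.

1. ∠CLV = 77°  [△CVL]
2. ∠ALC = 103°  [linear pair at L on VA]
3. ∠CAL = 54°  [△CLA]
4. ∠CAV = 54°  [L on ray AV]

∠CAV = 54°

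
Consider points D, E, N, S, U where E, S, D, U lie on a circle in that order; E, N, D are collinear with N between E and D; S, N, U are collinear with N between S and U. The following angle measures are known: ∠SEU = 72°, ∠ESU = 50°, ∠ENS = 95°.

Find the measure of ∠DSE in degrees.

∠DSE = 87°

1. ∠EUS = 58°  [△ESU]
2. ∠DES = 35°  [△ENS]
3. ∠EDS = 58°  [same arc ES]
4. ∠DSE = 87°  [△ESD]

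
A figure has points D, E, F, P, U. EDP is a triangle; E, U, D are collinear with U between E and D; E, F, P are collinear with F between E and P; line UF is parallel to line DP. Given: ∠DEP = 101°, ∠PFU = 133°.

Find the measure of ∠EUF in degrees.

∠EUF = 32°

1. ∠FEU = 101°  [U on ED, F on EP]
2. ∠EFU = 47°  [linear pair at F on EP]
3. ∠EUF = 32°  [△EUF]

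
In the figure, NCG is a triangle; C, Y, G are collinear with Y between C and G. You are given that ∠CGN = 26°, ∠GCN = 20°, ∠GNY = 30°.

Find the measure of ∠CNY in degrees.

∠CNY = 104°

1. ∠NGY = 26°  [Y on ray GC]
2. ∠NCY = 20°  [Y on ray CG]
3. ∠GYN = 124°  [△NYG]
4. ∠CYN = 56°  [linear pair at Y on CG]
5. ∠CNY = 104°  [△NCY]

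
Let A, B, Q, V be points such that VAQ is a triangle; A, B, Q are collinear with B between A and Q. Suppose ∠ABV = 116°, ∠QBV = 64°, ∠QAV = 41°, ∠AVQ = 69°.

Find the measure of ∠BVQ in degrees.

1. ∠AQV = 70°  [△VAQ]
2. ∠BQV = 70°  [B on ray QA]
3. ∠BVQ = 46°  [△VBQ]

∠BVQ = 46°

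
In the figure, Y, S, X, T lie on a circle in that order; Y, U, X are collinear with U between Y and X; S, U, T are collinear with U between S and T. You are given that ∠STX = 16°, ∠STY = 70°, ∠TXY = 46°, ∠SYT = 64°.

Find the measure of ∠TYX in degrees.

∠TYX = 48°

1. ∠TUX = 118°  [△XUT]
2. ∠TUY = 62°  [linear pair at U on YX]
3. ∠TYX = 48°  [△YUT]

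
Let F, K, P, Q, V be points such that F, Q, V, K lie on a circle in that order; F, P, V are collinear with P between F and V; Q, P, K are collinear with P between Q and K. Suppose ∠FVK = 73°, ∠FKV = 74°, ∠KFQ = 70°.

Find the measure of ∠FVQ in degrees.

1. ∠FQK = 73°  [same arc FK]
2. ∠FKQ = 37°  [△FQK]
3. ∠FVQ = 37°  [same arc FQ]

∠FVQ = 37°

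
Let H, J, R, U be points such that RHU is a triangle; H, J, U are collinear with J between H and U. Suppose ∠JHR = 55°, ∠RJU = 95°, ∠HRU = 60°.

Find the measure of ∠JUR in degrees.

∠JUR = 65°

1. ∠RHU = 55°  [J on ray HU]
2. ∠HUR = 65°  [△RHU]
3. ∠JUR = 65°  [J on ray UH]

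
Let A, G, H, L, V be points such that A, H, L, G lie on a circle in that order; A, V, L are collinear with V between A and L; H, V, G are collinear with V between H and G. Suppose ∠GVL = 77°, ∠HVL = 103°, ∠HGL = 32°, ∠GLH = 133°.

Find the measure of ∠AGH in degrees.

1. ∠AVH = 77°  [vertical angles at V]
2. ∠HAL = 32°  [same arc HL]
3. ∠GAH = 47°  [cyclic AHLG, opposite ∠A+∠L]
4. ∠AHG = 71°  [△AVH]
5. ∠AGH = 62°  [△AHG]

∠AGH = 62°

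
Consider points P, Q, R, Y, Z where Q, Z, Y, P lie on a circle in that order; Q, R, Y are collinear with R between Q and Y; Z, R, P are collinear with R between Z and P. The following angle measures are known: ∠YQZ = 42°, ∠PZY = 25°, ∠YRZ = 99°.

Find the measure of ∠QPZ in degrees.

1. ∠PQY = 25°  [same arc YP]
2. ∠PRQ = 99°  [vertical angles at R]
3. ∠QPZ = 56°  [△QRP]

∠QPZ = 56°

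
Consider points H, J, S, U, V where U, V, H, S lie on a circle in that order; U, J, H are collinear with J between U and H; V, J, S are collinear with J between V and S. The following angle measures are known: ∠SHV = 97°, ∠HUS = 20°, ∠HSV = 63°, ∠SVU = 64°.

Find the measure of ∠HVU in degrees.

∠HVU = 84°

1. ∠SHU = 64°  [same arc US]
2. ∠HSU = 96°  [△UHS]
3. ∠HVU = 84°  [cyclic UVHS, opposite ∠V+∠S]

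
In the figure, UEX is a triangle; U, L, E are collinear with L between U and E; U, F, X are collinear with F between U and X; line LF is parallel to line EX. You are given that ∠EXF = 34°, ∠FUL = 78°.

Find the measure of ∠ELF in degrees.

∠ELF = 112°

1. ∠EXU = 34°  [F on ray XU]
2. ∠EUX = 78°  [L on UE, F on UX]
3. ∠UEX = 68°  [△UEX]
4. ∠FLU = 68°  [LF∥EX, corresponding at L]
5. ∠ELF = 112°  [linear pair at L on UE]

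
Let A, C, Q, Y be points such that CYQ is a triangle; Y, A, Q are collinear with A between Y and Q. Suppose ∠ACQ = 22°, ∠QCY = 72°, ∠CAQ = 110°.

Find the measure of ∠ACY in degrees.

1. ∠AQC = 48°  [△CAQ]
2. ∠CAY = 70°  [linear pair at A on YQ]
3. ∠CQY = 48°  [A on ray QY]
4. ∠CYQ = 60°  [△CYQ]
5. ∠AYC = 60°  [A on ray YQ]
6. ∠ACY = 50°  [△CYA]

∠ACY = 50°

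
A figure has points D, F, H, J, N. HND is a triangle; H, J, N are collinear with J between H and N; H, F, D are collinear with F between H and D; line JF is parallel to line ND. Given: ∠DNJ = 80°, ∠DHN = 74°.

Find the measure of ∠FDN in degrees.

1. ∠DNH = 80°  [J on ray NH]
2. ∠HDN = 26°  [△HND]
3. ∠FDN = 26°  [F on ray DH]

∠FDN = 26°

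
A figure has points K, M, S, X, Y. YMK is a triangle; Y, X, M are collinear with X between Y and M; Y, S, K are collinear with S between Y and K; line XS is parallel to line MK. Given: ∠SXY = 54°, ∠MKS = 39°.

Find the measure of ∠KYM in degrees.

∠KYM = 87°

1. ∠KMY = 54°  [XS∥MK, corresponding at X]
2. ∠MKY = 39°  [S on ray KY]
3. ∠KYM = 87°  [△YMK]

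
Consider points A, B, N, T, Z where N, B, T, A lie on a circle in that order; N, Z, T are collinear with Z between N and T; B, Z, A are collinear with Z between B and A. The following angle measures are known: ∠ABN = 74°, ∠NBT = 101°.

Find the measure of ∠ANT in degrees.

∠ANT = 27°

1. ∠ATN = 74°  [same arc NA]
2. ∠NAT = 79°  [cyclic NBTA, opposite ∠B+∠A]
3. ∠ANT = 27°  [△NTA]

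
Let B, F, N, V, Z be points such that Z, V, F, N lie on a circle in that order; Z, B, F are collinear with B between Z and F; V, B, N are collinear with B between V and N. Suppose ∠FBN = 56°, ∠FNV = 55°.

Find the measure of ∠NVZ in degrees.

∠NVZ = 69°

1. ∠VBZ = 56°  [vertical angles at B]
2. ∠FZV = 55°  [same arc VF]
3. ∠NVZ = 69°  [△ZBV]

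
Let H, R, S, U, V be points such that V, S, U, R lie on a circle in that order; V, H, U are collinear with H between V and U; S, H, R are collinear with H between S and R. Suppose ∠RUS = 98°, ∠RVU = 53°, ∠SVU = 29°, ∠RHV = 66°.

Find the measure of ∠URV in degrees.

∠URV = 90°

1. ∠SRU = 29°  [same arc SU]
2. ∠RHU = 114°  [linear pair at H on VU]
3. ∠RUV = 37°  [△UHR]
4. ∠URV = 90°  [△VUR]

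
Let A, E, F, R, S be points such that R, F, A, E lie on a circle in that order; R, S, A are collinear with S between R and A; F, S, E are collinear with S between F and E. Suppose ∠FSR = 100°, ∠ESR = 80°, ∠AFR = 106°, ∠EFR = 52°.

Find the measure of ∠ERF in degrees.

1. ∠ARF = 28°  [△RSF]
2. ∠FAR = 46°  [△RFA]
3. ∠FER = 46°  [same arc RF]
4. ∠ERF = 82°  [△RFE]

∠ERF = 82°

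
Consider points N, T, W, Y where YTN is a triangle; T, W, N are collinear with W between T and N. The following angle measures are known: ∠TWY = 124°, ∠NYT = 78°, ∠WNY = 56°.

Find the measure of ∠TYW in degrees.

1. ∠TNY = 56°  [W on ray NT]
2. ∠NTY = 46°  [△YTN]
3. ∠WTY = 46°  [W on ray TN]
4. ∠TYW = 10°  [△YTW]

∠TYW = 10°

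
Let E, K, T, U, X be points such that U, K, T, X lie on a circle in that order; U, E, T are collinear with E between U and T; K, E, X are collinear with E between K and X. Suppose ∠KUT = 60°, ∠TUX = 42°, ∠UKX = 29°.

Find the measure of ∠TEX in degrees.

1. ∠KXT = 60°  [same arc KT]
2. ∠UTX = 29°  [same arc UX]
3. ∠TEX = 91°  [△TEX]

∠TEX = 91°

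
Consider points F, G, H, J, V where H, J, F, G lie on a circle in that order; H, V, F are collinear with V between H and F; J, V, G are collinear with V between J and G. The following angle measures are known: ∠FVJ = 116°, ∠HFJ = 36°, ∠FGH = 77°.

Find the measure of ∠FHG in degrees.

∠FHG = 28°

1. ∠GVH = 116°  [vertical angles at V]
2. ∠HGJ = 36°  [same arc HJ]
3. ∠FHG = 28°  [△HVG]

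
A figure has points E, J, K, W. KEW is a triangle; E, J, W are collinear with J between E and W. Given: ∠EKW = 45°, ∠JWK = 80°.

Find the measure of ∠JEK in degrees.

1. ∠EWK = 80°  [J on ray WE]
2. ∠KEW = 55°  [△KEW]
3. ∠JEK = 55°  [J on ray EW]

∠JEK = 55°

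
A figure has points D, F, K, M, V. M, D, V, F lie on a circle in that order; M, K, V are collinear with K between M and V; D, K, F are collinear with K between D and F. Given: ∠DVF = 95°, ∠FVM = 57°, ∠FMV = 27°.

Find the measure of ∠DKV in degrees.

∠DKV = 115°

1. ∠DMF = 85°  [cyclic MDVF, opposite ∠M+∠V]
2. ∠FDM = 57°  [same arc MF]
3. ∠FDV = 27°  [same arc VF]
4. ∠DFM = 38°  [△MDF]
5. ∠DVM = 38°  [same arc MD]
6. ∠DKV = 115°  [△DKV]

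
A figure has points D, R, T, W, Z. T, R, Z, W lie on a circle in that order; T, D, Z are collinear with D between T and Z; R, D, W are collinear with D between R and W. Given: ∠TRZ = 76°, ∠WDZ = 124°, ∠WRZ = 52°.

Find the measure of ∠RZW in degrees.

1. ∠TWZ = 104°  [cyclic TRZW, opposite ∠R+∠W]
2. ∠WTZ = 52°  [same arc ZW]
3. ∠TZW = 24°  [△TZW]
4. ∠RWZ = 32°  [△ZDW]
5. ∠RZW = 96°  [△RZW]

∠RZW = 96°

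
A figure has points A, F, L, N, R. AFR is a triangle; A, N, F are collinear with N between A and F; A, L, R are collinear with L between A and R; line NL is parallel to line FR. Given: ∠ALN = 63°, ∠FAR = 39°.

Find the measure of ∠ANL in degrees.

∠ANL = 78°

1. ∠ARF = 63°  [NL∥FR, corresponding at L]
2. ∠AFR = 78°  [△AFR]
3. ∠ANL = 78°  [NL∥FR, corresponding at N]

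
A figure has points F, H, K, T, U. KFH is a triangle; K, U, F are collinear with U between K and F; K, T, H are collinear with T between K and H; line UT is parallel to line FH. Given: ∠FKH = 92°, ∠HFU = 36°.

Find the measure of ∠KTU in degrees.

1. ∠HFK = 36°  [U on ray FK]
2. ∠FHK = 52°  [△KFH]
3. ∠KTU = 52°  [UT∥FH, corresponding at T]

∠KTU = 52°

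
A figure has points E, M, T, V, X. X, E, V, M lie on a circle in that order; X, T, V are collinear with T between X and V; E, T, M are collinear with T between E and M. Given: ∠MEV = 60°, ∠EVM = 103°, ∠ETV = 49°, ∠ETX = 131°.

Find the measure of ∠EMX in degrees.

∠EMX = 71°

1. ∠MXV = 60°  [same arc VM]
2. ∠MTX = 49°  [vertical angles at T]
3. ∠EMX = 71°  [△XTM]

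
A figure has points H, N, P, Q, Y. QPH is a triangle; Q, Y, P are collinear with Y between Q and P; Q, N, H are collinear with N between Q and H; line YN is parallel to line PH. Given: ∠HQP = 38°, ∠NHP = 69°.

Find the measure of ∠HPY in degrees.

∠HPY = 73°

1. ∠PHQ = 69°  [N on ray HQ]
2. ∠HPQ = 73°  [△QPH]
3. ∠HPY = 73°  [Y on ray PQ]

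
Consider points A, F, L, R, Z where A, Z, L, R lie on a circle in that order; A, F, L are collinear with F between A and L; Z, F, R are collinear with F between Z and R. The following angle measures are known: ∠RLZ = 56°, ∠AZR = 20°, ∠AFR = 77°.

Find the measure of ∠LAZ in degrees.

1. ∠ALR = 20°  [same arc AR]
2. ∠LFR = 103°  [linear pair at F on AL]
3. ∠LRZ = 57°  [△LFR]
4. ∠LAZ = 57°  [same arc ZL]

∠LAZ = 57°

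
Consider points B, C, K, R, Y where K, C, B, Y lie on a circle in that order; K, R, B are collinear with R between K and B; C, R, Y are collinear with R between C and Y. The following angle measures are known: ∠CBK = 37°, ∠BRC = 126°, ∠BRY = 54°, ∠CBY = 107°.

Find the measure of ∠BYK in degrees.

1. ∠CYK = 37°  [same arc KC]
2. ∠BCY = 17°  [△CRB]
3. ∠KRY = 126°  [vertical angles at R]
4. ∠BYC = 56°  [△CBY]
5. ∠BKY = 17°  [△KRY]
6. ∠KBY = 70°  [△BRY]
7. ∠BYK = 93°  [△KBY]

∠BYK = 93°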